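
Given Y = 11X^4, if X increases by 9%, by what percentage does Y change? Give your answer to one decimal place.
41.2%

For Y = 11X^4:
If X → X(1 + 0.09)
Then Y → Y · (1 + 0.09)^4
     ≈ Y · 1.4116

Percentage change = ((1 + 0.09)^4 − 1) × 100% ≈ 41.2%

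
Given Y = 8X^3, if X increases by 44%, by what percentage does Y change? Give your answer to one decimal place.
198.6%

For Y = 8X^3:
If X → X(1 + 0.44)
Then Y → Y · (1 + 0.44)^3
     ≈ Y · 2.9860

Percentage change = ((1 + 0.44)^3 − 1) × 100% ≈ 198.6%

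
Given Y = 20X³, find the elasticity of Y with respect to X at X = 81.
Elasticity = 3

Elasticity = (dY/dX) · (X/Y)

dY/dX = 60·X²
At X = 81: dY/dX = 393660, Y = 10628820

Elasticity = 393660 · (81 / 10628820) = 3

Interpretation: for a small percentage change in X, the percentage change in Y is approximately 3.00 times as large.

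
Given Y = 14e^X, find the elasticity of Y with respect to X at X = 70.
Elasticity = 70

Elasticity = (dY/dX) · (X/Y)

dY/dX = 14·e^X
At X = 70: dY/dX = 14·e^70, Y = 14·e^70

Elasticity = (14·e^70) · (70 / (14·e^70)) = 70

Interpretation: for a small percentage change in X, the percentage change in Y is approximately 70.00 times as large.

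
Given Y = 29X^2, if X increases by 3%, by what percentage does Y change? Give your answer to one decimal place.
6.1%

For Y = 29X^2:
If X → X(1 + 0.03)
Then Y → Y · (1 + 0.03)^2
     = Y · 1.0609

Percentage change = ((1 + 0.03)^2 − 1) × 100% ≈ 6.1%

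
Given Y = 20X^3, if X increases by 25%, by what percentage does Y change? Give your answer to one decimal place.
95.3%

For Y = 20X^3:
If X → X(1 + 0.25)
Then Y → Y · (1 + 0.25)^3
     ≈ Y · 1.9531

Percentage change = ((1 + 0.25)^3 − 1) × 100% ≈ 95.3%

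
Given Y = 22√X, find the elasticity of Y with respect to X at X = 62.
Elasticity = 1/2

Elasticity = (dY/dX) · (X/Y)

dY/dX = 11/√X
At X = 62: dY/dX = 11·√62/62, Y = 22·√62

Elasticity = (11·√62/62) · (62 / (22·√62)) = 1/2

Interpretation: for a small percentage change in X, the percentage change in Y is approximately 0.50 times as large.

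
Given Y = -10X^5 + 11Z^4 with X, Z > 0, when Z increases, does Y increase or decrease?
Y increases

Taking the partial derivative:
∂Y/∂Z = 44Z^3

∂Y/∂Z = 44Z^3 > 0 (assuming positive values)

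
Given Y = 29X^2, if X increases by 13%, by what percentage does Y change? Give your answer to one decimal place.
27.7%

For Y = 29X^2:
If X → X(1 + 0.13)
Then Y → Y · (1 + 0.13)^2
     = Y · 1.2769

Percentage change = ((1 + 0.13)^2 − 1) × 100% ≈ 27.7%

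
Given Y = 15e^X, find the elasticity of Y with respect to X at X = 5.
Elasticity = 5

Elasticity = (dY/dX) · (X/Y)

dY/dX = 15·e^X
At X = 5: dY/dX = 15·e^5, Y = 15·e^5

Elasticity = (15·e^5) · (5 / (15·e^5)) = 5

Interpretation: for a small percentage change in X, the percentage change in Y is approximately 5.00 times as large.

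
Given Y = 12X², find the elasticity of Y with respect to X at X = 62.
Elasticity = 2

Elasticity = (dY/dX) · (X/Y)

dY/dX = 24·X
At X = 62: dY/dX = 1488, Y = 46128

Elasticity = 1488 · (62 / 46128) = 2

Interpretation: for a small percentage change in X, the percentage change in Y is approximately 2.00 times as large.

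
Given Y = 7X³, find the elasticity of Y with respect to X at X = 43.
Elasticity = 3

Elasticity = (dY/dX) · (X/Y)

dY/dX = 21·X²
At X = 43: dY/dX = 38829, Y = 556549

Elasticity = 38829 · (43 / 556549) = 3

Interpretation: for a small percentage change in X, the percentage change in Y is approximately 3.00 times as large.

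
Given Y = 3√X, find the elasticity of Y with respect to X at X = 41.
Elasticity = 1/2

Elasticity = (dY/dX) · (X/Y)

dY/dX = 3/(2·√X)
At X = 41: dY/dX = 3·√41/82, Y = 3·√41

Elasticity = (3·√41/82) · (41 / (3·√41)) = 1/2

Interpretation: for a small percentage change in X, the percentage change in Y is approximately 0.50 times as large.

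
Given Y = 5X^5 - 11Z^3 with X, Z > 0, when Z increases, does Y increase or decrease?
Y decreases

Taking the partial derivative:
∂Y/∂Z = -33Z^2

∂Y/∂Z = -33Z^2 < 0 (assuming positive values)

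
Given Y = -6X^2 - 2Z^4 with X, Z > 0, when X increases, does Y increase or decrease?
Y decreases

Taking the partial derivative:
∂Y/∂X = -12X

∂Y/∂X = -12X < 0 (assuming positive values)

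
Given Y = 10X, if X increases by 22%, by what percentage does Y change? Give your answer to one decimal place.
22.0%

For Y = 10X:
If X → X(1 + 0.22)
Then Y → Y · (1 + 0.22)^1
     = Y · 1.2200

Percentage change = ((1 + 0.22)^1 − 1) × 100% = 22.0%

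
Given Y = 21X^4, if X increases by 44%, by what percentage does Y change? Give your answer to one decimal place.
330.0%

For Y = 21X^4:
If X → X(1 + 0.44)
Then Y → Y · (1 + 0.44)^4
     ≈ Y · 4.2998

Percentage change = ((1 + 0.44)^4 − 1) × 100% ≈ 330.0%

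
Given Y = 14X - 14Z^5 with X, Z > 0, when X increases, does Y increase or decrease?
Y increases

Taking the partial derivative:
∂Y/∂X = 14

∂Y/∂X = 14 > 0 (assuming positive values)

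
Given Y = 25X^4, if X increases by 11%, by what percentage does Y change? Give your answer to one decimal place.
51.8%

For Y = 25X^4:
If X → X(1 + 0.11)
Then Y → Y · (1 + 0.11)^4
     ≈ Y · 1.5181

Percentage change = ((1 + 0.11)^4 − 1) × 100% ≈ 51.8%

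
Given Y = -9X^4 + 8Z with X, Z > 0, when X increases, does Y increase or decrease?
Y decreases

Taking the partial derivative:
∂Y/∂X = -36X^3

∂Y/∂X = -36X^3 < 0 (assuming positive values)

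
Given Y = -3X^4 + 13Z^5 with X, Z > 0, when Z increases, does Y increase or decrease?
Y increases

Taking the partial derivative:
∂Y/∂Z = 65Z^4

∂Y/∂Z = 65Z^4 > 0 (assuming positive values)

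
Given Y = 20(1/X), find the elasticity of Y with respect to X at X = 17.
Elasticity = -1

Elasticity = (dY/dX) · (X/Y)

dY/dX = -20/X²
At X = 17: dY/dX = -20/289, Y = 20/17

Elasticity = (-20/289) · (17 / (20/17)) = -1

Interpretation: for a small percentage change in X, the percentage change in Y is approximately -1.00 times as large.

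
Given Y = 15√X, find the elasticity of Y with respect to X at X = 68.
Elasticity = 1/2

Elasticity = (dY/dX) · (X/Y)

dY/dX = 15/(2·√X)
At X = 68: dY/dX = 15·√17/68, Y = 30·√17

Elasticity = (15·√17/68) · (68 / (30·√17)) = 1/2

Interpretation: for a small percentage change in X, the percentage change in Y is approximately 0.50 times as large.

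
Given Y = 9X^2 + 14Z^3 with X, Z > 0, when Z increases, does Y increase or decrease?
Y increases

Taking the partial derivative:
∂Y/∂Z = 42Z^2

∂Y/∂Z = 42Z^2 > 0 (assuming positive values)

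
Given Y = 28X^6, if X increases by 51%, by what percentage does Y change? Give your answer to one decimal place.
1085.4%

For Y = 28X^6:
If X → X(1 + 0.51)
Then Y → Y · (1 + 0.51)^6
     ≈ Y · 11.8539

Percentage change = ((1 + 0.51)^6 − 1) × 100% ≈ 1085.4%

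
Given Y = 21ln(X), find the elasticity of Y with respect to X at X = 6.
Elasticity = 1/ln(6) ≈ 0.5581

Elasticity = (dY/dX) · (X/Y)

dY/dX = 21/X
At X = 6: dY/dX = 7/2, Y = 21·ln(6)

Elasticity = (7/2) · (6 / (21·ln(6))) = 1/ln(6) ≈ 0.5581

Interpretation: for a small percentage change in X, the percentage change in Y is approximately 0.56 times as large.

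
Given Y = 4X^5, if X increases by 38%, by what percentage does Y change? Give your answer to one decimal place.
400.5%

For Y = 4X^5:
If X → X(1 + 0.38)
Then Y → Y · (1 + 0.38)^5
     ≈ Y · 5.0049

Percentage change = ((1 + 0.38)^5 − 1) × 100% ≈ 400.5%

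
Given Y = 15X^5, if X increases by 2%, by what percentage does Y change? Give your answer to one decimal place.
10.4%

For Y = 15X^5:
If X → X(1 + 0.02)
Then Y → Y · (1 + 0.02)^5
     ≈ Y · 1.1041

Percentage change = ((1 + 0.02)^5 − 1) × 100% ≈ 10.4%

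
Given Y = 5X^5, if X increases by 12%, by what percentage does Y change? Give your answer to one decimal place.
76.2%

For Y = 5X^5:
If X → X(1 + 0.12)
Then Y → Y · (1 + 0.12)^5
     ≈ Y · 1.7623

Percentage change = ((1 + 0.12)^5 − 1) × 100% ≈ 76.2%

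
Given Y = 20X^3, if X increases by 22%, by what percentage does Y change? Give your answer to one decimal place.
81.6%

For Y = 20X^3:
If X → X(1 + 0.22)
Then Y → Y · (1 + 0.22)^3
     ≈ Y · 1.8158

Percentage change = ((1 + 0.22)^3 − 1) × 100% ≈ 81.6%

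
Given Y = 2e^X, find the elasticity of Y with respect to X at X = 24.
Elasticity = 24

Elasticity = (dY/dX) · (X/Y)

dY/dX = 2·e^X
At X = 24: dY/dX = 2·e^24, Y = 2·e^24

Elasticity = (2·e^24) · (24 / (2·e^24)) = 24

Interpretation: for a small percentage change in X, the percentage change in Y is approximately 24.00 times as large.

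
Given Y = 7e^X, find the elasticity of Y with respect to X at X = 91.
Elasticity = 91

Elasticity = (dY/dX) · (X/Y)

dY/dX = 7·e^X
At X = 91: dY/dX = 7·e^91, Y = 7·e^91

Elasticity = (7·e^91) · (91 / (7·e^91)) = 91

Interpretation: for a small percentage change in X, the percentage change in Y is approximately 91.00 times as large.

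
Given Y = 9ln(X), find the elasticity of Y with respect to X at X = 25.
Elasticity = 1/ln(25) ≈ 0.3107

Elasticity = (dY/dX) · (X/Y)

dY/dX = 9/X
At X = 25: dY/dX = 9/25, Y = 9·ln(25)

Elasticity = (9/25) · (25 / (9·ln(25))) = 1/ln(25) ≈ 0.3107

Interpretation: for a small percentage change in X, the percentage change in Y is approximately 0.31 times as large.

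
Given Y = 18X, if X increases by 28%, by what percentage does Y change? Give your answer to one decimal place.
28.0%

For Y = 18X:
If X → X(1 + 0.28)
Then Y → Y · (1 + 0.28)^1
     = Y · 1.2800

Percentage change = ((1 + 0.28)^1 − 1) × 100% = 28.0%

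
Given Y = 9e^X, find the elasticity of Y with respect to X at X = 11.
Elasticity = 11

Elasticity = (dY/dX) · (X/Y)

dY/dX = 9·e^X
At X = 11: dY/dX = 9·e^11, Y = 9·e^11

Elasticity = (9·e^11) · (11 / (9·e^11)) = 11

Interpretation: for a small percentage change in X, the percentage change in Y is approximately 11.00 times as large.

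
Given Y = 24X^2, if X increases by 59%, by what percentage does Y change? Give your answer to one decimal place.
152.8%

For Y = 24X^2:
If X → X(1 + 0.59)
Then Y → Y · (1 + 0.59)^2
     = Y · 2.5281

Percentage change = ((1 + 0.59)^2 − 1) × 100% ≈ 152.8%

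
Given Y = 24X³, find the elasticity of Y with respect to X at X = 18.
Elasticity = 3

Elasticity = (dY/dX) · (X/Y)

dY/dX = 72·X²
At X = 18: dY/dX = 23328, Y = 139968

Elasticity = 23328 · (18 / 139968) = 3

Interpretation: for a small percentage change in X, the percentage change in Y is approximately 3.00 times as large.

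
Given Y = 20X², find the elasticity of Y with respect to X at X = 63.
Elasticity = 2

Elasticity = (dY/dX) · (X/Y)

dY/dX = 40·X
At X = 63: dY/dX = 2520, Y = 79380

Elasticity = 2520 · (63 / 79380) = 2

Interpretation: for a small percentage change in X, the percentage change in Y is approximately 2.00 times as large.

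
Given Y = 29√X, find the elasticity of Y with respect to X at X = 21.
Elasticity = 1/2

Elasticity = (dY/dX) · (X/Y)

dY/dX = 29/(2·√X)
At X = 21: dY/dX = 29·√21/42, Y = 29·√21

Elasticity = (29·√21/42) · (21 / (29·√21)) = 1/2

Interpretation: for a small percentage change in X, the percentage change in Y is approximately 0.50 times as large.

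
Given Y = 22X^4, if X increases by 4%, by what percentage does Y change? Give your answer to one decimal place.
17.0%

For Y = 22X^4:
If X → X(1 + 0.04)
Then Y → Y · (1 + 0.04)^4
     ≈ Y · 1.1699

Percentage change = ((1 + 0.04)^4 − 1) × 100% ≈ 17.0%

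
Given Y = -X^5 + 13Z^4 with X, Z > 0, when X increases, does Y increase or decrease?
Y decreases

Taking the partial derivative:
∂Y/∂X = -5X^4

∂Y/∂X = -5X^4 < 0 (assuming positive values)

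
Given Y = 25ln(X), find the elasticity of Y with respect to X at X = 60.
Elasticity = 1/ln(60) ≈ 0.2442

Elasticity = (dY/dX) · (X/Y)

dY/dX = 25/X
At X = 60: dY/dX = 5/12, Y = 25·ln(60)

Elasticity = (5/12) · (60 / (25·ln(60))) = 1/ln(60) ≈ 0.2442

Interpretation: for a small percentage change in X, the percentage change in Y is approximately 0.24 times as large.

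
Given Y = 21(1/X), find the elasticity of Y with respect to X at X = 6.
Elasticity = -1

Elasticity = (dY/dX) · (X/Y)

dY/dX = -21/X²
At X = 6: dY/dX = -7/12, Y = 7/2

Elasticity = (-7/12) · (6 / (7/2)) = -1

Interpretation: for a small percentage change in X, the percentage change in Y is approximately -1.00 times as large.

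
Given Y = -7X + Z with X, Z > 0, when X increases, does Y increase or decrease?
Y decreases

Taking the partial derivative:
∂Y/∂X = -7

∂Y/∂X = -7 < 0 (assuming positive values)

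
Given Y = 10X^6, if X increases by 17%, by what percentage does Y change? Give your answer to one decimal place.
156.5%

For Y = 10X^6:
If X → X(1 + 0.17)
Then Y → Y · (1 + 0.17)^6
     ≈ Y · 2.5652

Percentage change = ((1 + 0.17)^6 − 1) × 100% ≈ 156.5%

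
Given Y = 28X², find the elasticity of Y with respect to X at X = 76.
Elasticity = 2

Elasticity = (dY/dX) · (X/Y)

dY/dX = 56·X
At X = 76: dY/dX = 4256, Y = 161728

Elasticity = 4256 · (76 / 161728) = 2

Interpretation: for a small percentage change in X, the percentage change in Y is approximately 2.00 times as large.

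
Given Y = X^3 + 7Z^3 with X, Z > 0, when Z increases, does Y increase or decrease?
Y increases

Taking the partial derivative:
∂Y/∂Z = 21Z^2

∂Y/∂Z = 21Z^2 > 0 (assuming positive values)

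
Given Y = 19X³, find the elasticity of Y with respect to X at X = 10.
Elasticity = 3

Elasticity = (dY/dX) · (X/Y)

dY/dX = 57·X²
At X = 10: dY/dX = 5700, Y = 19000

Elasticity = 5700 · (10 / 19000) = 3

Interpretation: for a small percentage change in X, the percentage change in Y is approximately 3.00 times as large.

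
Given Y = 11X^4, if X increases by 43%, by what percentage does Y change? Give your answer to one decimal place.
318.2%

For Y = 11X^4:
If X → X(1 + 0.43)
Then Y → Y · (1 + 0.43)^4
     ≈ Y · 4.1816

Percentage change = ((1 + 0.43)^4 − 1) × 100% ≈ 318.2%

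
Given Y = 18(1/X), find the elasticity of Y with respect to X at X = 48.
Elasticity = -1

Elasticity = (dY/dX) · (X/Y)

dY/dX = -18/X²
At X = 48: dY/dX = -1/128, Y = 3/8

Elasticity = (-1/128) · (48 / (3/8)) = -1

Interpretation: for a small percentage change in X, the percentage change in Y is approximately -1.00 times as large.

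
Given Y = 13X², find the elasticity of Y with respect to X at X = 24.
Elasticity = 2

Elasticity = (dY/dX) · (X/Y)

dY/dX = 26·X
At X = 24: dY/dX = 624, Y = 7488

Elasticity = 624 · (24 / 7488) = 2

Interpretation: for a small percentage change in X, the percentage change in Y is approximately 2.00 times as large.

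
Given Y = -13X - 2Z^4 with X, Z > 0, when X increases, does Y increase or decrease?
Y decreases

Taking the partial derivative:
∂Y/∂X = -13

∂Y/∂X = -13 < 0 (assuming positive values)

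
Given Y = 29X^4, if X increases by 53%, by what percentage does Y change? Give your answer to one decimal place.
448.0%

For Y = 29X^4:
If X → X(1 + 0.53)
Then Y → Y · (1 + 0.53)^4
     ≈ Y · 5.4798

Percentage change = ((1 + 0.53)^4 − 1) × 100% ≈ 448.0%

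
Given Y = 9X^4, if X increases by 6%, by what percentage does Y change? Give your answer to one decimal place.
26.2%

For Y = 9X^4:
If X → X(1 + 0.06)
Then Y → Y · (1 + 0.06)^4
     ≈ Y · 1.2625

Percentage change = ((1 + 0.06)^4 − 1) × 100% ≈ 26.2%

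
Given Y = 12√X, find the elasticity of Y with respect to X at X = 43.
Elasticity = 1/2

Elasticity = (dY/dX) · (X/Y)

dY/dX = 6/√X
At X = 43: dY/dX = 6·√43/43, Y = 12·√43

Elasticity = (6·√43/43) · (43 / (12·√43)) = 1/2

Interpretation: for a small percentage change in X, the percentage change in Y is approximately 0.50 times as large.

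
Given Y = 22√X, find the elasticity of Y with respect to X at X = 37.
Elasticity = 1/2

Elasticity = (dY/dX) · (X/Y)

dY/dX = 11/√X
At X = 37: dY/dX = 11·√37/37, Y = 22·√37

Elasticity = (11·√37/37) · (37 / (22·√37)) = 1/2

Interpretation: for a small percentage change in X, the percentage change in Y is approximately 0.50 times as large.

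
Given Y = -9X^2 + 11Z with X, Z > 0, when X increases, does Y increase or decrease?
Y decreases

Taking the partial derivative:
∂Y/∂X = -18X

∂Y/∂X = -18X < 0 (assuming positive values)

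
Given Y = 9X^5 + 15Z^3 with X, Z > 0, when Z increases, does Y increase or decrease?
Y increases

Taking the partial derivative:
∂Y/∂Z = 45Z^2

∂Y/∂Z = 45Z^2 > 0 (assuming positive values)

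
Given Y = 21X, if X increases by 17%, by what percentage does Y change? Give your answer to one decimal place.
17.0%

For Y = 21X:
If X → X(1 + 0.17)
Then Y → Y · (1 + 0.17)^1
     = Y · 1.1700

Percentage change = ((1 + 0.17)^1 − 1) × 100% = 17.0%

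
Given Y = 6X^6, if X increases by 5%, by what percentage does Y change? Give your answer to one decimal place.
34.0%

For Y = 6X^6:
If X → X(1 + 0.05)
Then Y → Y · (1 + 0.05)^6
     ≈ Y · 1.3401

Percentage change = ((1 + 0.05)^6 − 1) × 100% ≈ 34.0%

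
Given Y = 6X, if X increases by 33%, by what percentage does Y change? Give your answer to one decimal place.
33.0%

For Y = 6X:
If X → X(1 + 0.33)
Then Y → Y · (1 + 0.33)^1
     = Y · 1.3300

Percentage change = ((1 + 0.33)^1 − 1) × 100% = 33.0%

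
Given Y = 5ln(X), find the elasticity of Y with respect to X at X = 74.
Elasticity = 1/ln(74) ≈ 0.2323

Elasticity = (dY/dX) · (X/Y)

dY/dX = 5/X
At X = 74: dY/dX = 5/74, Y = 5·ln(74)

Elasticity = (5/74) · (74 / (5·ln(74))) = 1/ln(74) ≈ 0.2323

Interpretation: for a small percentage change in X, the percentage change in Y is approximately 0.23 times as large.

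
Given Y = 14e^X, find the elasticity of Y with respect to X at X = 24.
Elasticity = 24

Elasticity = (dY/dX) · (X/Y)

dY/dX = 14·e^X
At X = 24: dY/dX = 14·e^24, Y = 14·e^24

Elasticity = (14·e^24) · (24 / (14·e^24)) = 24

Interpretation: for a small percentage change in X, the percentage change in Y is approximately 24.00 times as large.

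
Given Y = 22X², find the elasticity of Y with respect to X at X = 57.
Elasticity = 2

Elasticity = (dY/dX) · (X/Y)

dY/dX = 44·X
At X = 57: dY/dX = 2508, Y = 71478

Elasticity = 2508 · (57 / 71478) = 2

Interpretation: for a small percentage change in X, the percentage change in Y is approximately 2.00 times as large.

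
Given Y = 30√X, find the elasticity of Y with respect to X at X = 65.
Elasticity = 1/2

Elasticity = (dY/dX) · (X/Y)

dY/dX = 15/√X
At X = 65: dY/dX = 3·√65/13, Y = 30·√65

Elasticity = (3·√65/13) · (65 / (30·√65)) = 1/2

Interpretation: for a small percentage change in X, the percentage change in Y is approximately 0.50 times as large.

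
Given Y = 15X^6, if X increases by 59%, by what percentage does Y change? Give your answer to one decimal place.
1515.8%

For Y = 15X^6:
If X → X(1 + 0.59)
Then Y → Y · (1 + 0.59)^6
     ≈ Y · 16.1578

Percentage change = ((1 + 0.59)^6 − 1) × 100% ≈ 1515.8%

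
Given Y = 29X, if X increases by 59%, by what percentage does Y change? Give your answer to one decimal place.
59.0%

For Y = 29X:
If X → X(1 + 0.59)
Then Y → Y · (1 + 0.59)^1
     = Y · 1.5900

Percentage change = ((1 + 0.59)^1 − 1) × 100% = 59.0%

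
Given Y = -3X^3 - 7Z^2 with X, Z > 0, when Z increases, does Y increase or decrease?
Y decreases

Taking the partial derivative:
∂Y/∂Z = -14Z

∂Y/∂Z = -14Z < 0 (assuming positive values)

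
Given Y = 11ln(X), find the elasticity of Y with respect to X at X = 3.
Elasticity = 1/ln(3) ≈ 0.9102

Elasticity = (dY/dX) · (X/Y)

dY/dX = 11/X
At X = 3: dY/dX = 11/3, Y = 11·ln(3)

Elasticity = (11/3) · (3 / (11·ln(3))) = 1/ln(3) ≈ 0.9102

Interpretation: for a small percentage change in X, the percentage change in Y is approximately 0.91 times as large.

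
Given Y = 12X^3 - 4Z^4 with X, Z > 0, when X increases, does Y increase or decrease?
Y increases

Taking the partial derivative:
∂Y/∂X = 36X^2

∂Y/∂X = 36X^2 > 0 (assuming positive values)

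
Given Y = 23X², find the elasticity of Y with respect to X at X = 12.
Elasticity = 2

Elasticity = (dY/dX) · (X/Y)

dY/dX = 46·X
At X = 12: dY/dX = 552, Y = 3312

Elasticity = 552 · (12 / 3312) = 2

Interpretation: for a small percentage change in X, the percentage change in Y is approximately 2.00 times as large.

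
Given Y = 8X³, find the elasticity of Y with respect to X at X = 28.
Elasticity = 3

Elasticity = (dY/dX) · (X/Y)

dY/dX = 24·X²
At X = 28: dY/dX = 18816, Y = 175616

Elasticity = 18816 · (28 / 175616) = 3

Interpretation: for a small percentage change in X, the percentage change in Y is approximately 3.00 times as large.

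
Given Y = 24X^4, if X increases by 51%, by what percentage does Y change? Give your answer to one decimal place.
419.9%

For Y = 24X^4:
If X → X(1 + 0.51)
Then Y → Y · (1 + 0.51)^4
     ≈ Y · 5.1989

Percentage change = ((1 + 0.51)^4 − 1) × 100% ≈ 419.9%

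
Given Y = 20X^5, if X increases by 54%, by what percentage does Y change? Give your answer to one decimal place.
766.2%

For Y = 20X^5:
If X → X(1 + 0.54)
Then Y → Y · (1 + 0.54)^5
     ≈ Y · 8.6617

Percentage change = ((1 + 0.54)^5 − 1) × 100% ≈ 766.2%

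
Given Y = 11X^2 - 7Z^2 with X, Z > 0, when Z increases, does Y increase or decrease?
Y decreases

Taking the partial derivative:
∂Y/∂Z = -14Z

∂Y/∂Z = -14Z < 0 (assuming positive values)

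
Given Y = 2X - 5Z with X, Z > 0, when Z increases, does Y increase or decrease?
Y decreases

Taking the partial derivative:
∂Y/∂Z = -5

∂Y/∂Z = -5 < 0 (assuming positive values)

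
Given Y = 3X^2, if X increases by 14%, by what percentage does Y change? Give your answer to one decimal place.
30.0%

For Y = 3X^2:
If X → X(1 + 0.14)
Then Y → Y · (1 + 0.14)^2
     = Y · 1.2996

Percentage change = ((1 + 0.14)^2 − 1) × 100% ≈ 30.0%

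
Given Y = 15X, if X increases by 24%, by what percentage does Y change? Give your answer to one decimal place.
24.0%

For Y = 15X:
If X → X(1 + 0.24)
Then Y → Y · (1 + 0.24)^1
     = Y · 1.2400

Percentage change = ((1 + 0.24)^1 − 1) × 100% = 24.0%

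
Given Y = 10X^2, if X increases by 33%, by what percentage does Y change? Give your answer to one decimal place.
76.9%

For Y = 10X^2:
If X → X(1 + 0.33)
Then Y → Y · (1 + 0.33)^2
     = Y · 1.7689

Percentage change = ((1 + 0.33)^2 − 1) × 100% ≈ 76.9%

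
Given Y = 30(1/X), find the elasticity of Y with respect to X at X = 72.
Elasticity = -1

Elasticity = (dY/dX) · (X/Y)

dY/dX = -30/X²
At X = 72: dY/dX = -5/864, Y = 5/12

Elasticity = (-5/864) · (72 / (5/12)) = -1

Interpretation: for a small percentage change in X, the percentage change in Y is approximately -1.00 times as large.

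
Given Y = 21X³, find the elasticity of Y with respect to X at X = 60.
Elasticity = 3

Elasticity = (dY/dX) · (X/Y)

dY/dX = 63·X²
At X = 60: dY/dX = 226800, Y = 4536000

Elasticity = 226800 · (60 / 4536000) = 3

Interpretation: for a small percentage change in X, the percentage change in Y is approximately 3.00 times as large.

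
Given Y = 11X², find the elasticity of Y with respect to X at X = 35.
Elasticity = 2

Elasticity = (dY/dX) · (X/Y)

dY/dX = 22·X
At X = 35: dY/dX = 770, Y = 13475

Elasticity = 770 · (35 / 13475) = 2

Interpretation: for a small percentage change in X, the percentage change in Y is approximately 2.00 times as large.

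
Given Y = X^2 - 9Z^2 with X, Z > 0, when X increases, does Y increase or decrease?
Y increases

Taking the partial derivative:
∂Y/∂X = 2X

∂Y/∂X = 2X > 0 (assuming positive values)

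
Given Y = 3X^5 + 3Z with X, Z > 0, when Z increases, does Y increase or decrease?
Y increases

Taking the partial derivative:
∂Y/∂Z = 3

∂Y/∂Z = 3 > 0 (assuming positive values)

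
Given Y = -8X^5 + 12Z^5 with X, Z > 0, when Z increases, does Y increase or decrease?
Y increases

Taking the partial derivative:
∂Y/∂Z = 60Z^4

∂Y/∂Z = 60Z^4 > 0 (assuming positive values)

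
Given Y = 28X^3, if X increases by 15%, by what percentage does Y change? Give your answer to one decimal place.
52.1%

For Y = 28X^3:
If X → X(1 + 0.15)
Then Y → Y · (1 + 0.15)^3
     ≈ Y · 1.5209

Percentage change = ((1 + 0.15)^3 − 1) × 100% ≈ 52.1%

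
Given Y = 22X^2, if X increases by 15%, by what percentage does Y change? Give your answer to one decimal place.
32.3%

For Y = 22X^2:
If X → X(1 + 0.15)
Then Y → Y · (1 + 0.15)^2
     = Y · 1.3225

Percentage change = ((1 + 0.15)^2 − 1) × 100% ≈ 32.3%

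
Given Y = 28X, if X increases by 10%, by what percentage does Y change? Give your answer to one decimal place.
10.0%

For Y = 28X:
If X → X(1 + 0.1)
Then Y → Y · (1 + 0.1)^1
     = Y · 1.1000

Percentage change = ((1 + 0.1)^1 − 1) × 100% = 10.0%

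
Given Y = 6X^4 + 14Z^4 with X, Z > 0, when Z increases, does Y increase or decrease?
Y increases

Taking the partial derivative:
∂Y/∂Z = 56Z^3

∂Y/∂Z = 56Z^3 > 0 (assuming positive values)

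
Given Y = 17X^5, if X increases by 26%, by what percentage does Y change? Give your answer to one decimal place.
217.6%

For Y = 17X^5:
If X → X(1 + 0.26)
Then Y → Y · (1 + 0.26)^5
     ≈ Y · 3.1758

Percentage change = ((1 + 0.26)^5 − 1) × 100% ≈ 217.6%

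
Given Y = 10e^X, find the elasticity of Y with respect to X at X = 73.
Elasticity = 73

Elasticity = (dY/dX) · (X/Y)

dY/dX = 10·e^X
At X = 73: dY/dX = 10·e^73, Y = 10·e^73

Elasticity = (10·e^73) · (73 / (10·e^73)) = 73

Interpretation: for a small percentage change in X, the percentage change in Y is approximately 73.00 times as large.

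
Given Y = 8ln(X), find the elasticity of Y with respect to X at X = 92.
Elasticity = 1/ln(92) ≈ 0.2212

Elasticity = (dY/dX) · (X/Y)

dY/dX = 8/X
At X = 92: dY/dX = 2/23, Y = 8·ln(92)

Elasticity = (2/23) · (92 / (8·ln(92))) = 1/ln(92) ≈ 0.2212

Interpretation: for a small percentage change in X, the percentage change in Y is approximately 0.22 times as large.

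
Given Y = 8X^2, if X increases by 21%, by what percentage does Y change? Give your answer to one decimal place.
46.4%

For Y = 8X^2:
If X → X(1 + 0.21)
Then Y → Y · (1 + 0.21)^2
     = Y · 1.4641

Percentage change = ((1 + 0.21)^2 − 1) × 100% ≈ 46.4%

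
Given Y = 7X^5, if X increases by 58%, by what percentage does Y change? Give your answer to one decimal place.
884.7%

For Y = 7X^5:
If X → X(1 + 0.58)
Then Y → Y · (1 + 0.58)^5
     ≈ Y · 9.8466

Percentage change = ((1 + 0.58)^5 − 1) × 100% ≈ 884.7%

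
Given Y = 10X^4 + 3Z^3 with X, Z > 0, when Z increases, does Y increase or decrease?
Y increases

Taking the partial derivative:
∂Y/∂Z = 9Z^2

∂Y/∂Z = 9Z^2 > 0 (assuming positive values)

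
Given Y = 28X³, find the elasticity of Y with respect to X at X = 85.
Elasticity = 3

Elasticity = (dY/dX) · (X/Y)

dY/dX = 84·X²
At X = 85: dY/dX = 606900, Y = 17195500

Elasticity = 606900 · (85 / 17195500) = 3

Interpretation: for a small percentage change in X, the percentage change in Y is approximately 3.00 times as large.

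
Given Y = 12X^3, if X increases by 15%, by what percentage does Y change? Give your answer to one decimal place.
52.1%

For Y = 12X^3:
If X → X(1 + 0.15)
Then Y → Y · (1 + 0.15)^3
     ≈ Y · 1.5209

Percentage change = ((1 + 0.15)^3 − 1) × 100% ≈ 52.1%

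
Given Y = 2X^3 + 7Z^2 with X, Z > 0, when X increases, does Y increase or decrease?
Y increases

Taking the partial derivative:
∂Y/∂X = 6X^2

∂Y/∂X = 6X^2 > 0 (assuming positive values)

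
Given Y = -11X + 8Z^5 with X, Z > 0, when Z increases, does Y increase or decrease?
Y increases

Taking the partial derivative:
∂Y/∂Z = 40Z^4

∂Y/∂Z = 40Z^4 > 0 (assuming positive values)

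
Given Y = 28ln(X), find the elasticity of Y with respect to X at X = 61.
Elasticity = 1/ln(61) ≈ 0.2433

Elasticity = (dY/dX) · (X/Y)

dY/dX = 28/X
At X = 61: dY/dX = 28/61, Y = 28·ln(61)

Elasticity = (28/61) · (61 / (28·ln(61))) = 1/ln(61) ≈ 0.2433

Interpretation: for a small percentage change in X, the percentage change in Y is approximately 0.24 times as large.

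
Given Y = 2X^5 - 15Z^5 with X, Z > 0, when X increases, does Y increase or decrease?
Y increases

Taking the partial derivative:
∂Y/∂X = 10X^4

∂Y/∂X = 10X^4 > 0 (assuming positive values)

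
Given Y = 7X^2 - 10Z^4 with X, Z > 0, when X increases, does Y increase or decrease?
Y increases

Taking the partial derivative:
∂Y/∂X = 14X

∂Y/∂X = 14X > 0 (assuming positive values)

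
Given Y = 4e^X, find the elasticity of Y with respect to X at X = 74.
Elasticity = 74

Elasticity = (dY/dX) · (X/Y)

dY/dX = 4·e^X
At X = 74: dY/dX = 4·e^74, Y = 4·e^74

Elasticity = (4·e^74) · (74 / (4·e^74)) = 74

Interpretation: for a small percentage change in X, the percentage change in Y is approximately 74.00 times as large.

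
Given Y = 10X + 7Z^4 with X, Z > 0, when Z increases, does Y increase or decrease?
Y increases

Taking the partial derivative:
∂Y/∂Z = 28Z^3

∂Y/∂Z = 28Z^3 > 0 (assuming positive values)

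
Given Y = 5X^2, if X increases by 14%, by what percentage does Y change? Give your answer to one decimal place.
30.0%

For Y = 5X^2:
If X → X(1 + 0.14)
Then Y → Y · (1 + 0.14)^2
     = Y · 1.2996

Percentage change = ((1 + 0.14)^2 − 1) × 100% ≈ 30.0%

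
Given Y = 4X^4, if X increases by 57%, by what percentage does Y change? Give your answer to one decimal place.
507.6%

For Y = 4X^4:
If X → X(1 + 0.57)
Then Y → Y · (1 + 0.57)^4
     ≈ Y · 6.0757

Percentage change = ((1 + 0.57)^4 − 1) × 100% ≈ 507.6%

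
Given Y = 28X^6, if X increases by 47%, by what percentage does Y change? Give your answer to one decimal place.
909.0%

For Y = 28X^6:
If X → X(1 + 0.47)
Then Y → Y · (1 + 0.47)^6
     ≈ Y · 10.0903

Percentage change = ((1 + 0.47)^6 − 1) × 100% ≈ 909.0%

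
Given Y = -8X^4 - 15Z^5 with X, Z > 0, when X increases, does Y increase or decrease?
Y decreases

Taking the partial derivative:
∂Y/∂X = -32X^3

∂Y/∂X = -32X^3 < 0 (assuming positive values)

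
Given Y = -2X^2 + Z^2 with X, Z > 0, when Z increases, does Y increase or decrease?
Y increases

Taking the partial derivative:
∂Y/∂Z = 2Z

∂Y/∂Z = 2Z > 0 (assuming positive values)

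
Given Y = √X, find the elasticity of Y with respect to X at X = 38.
Elasticity = 1/2

Elasticity = (dY/dX) · (X/Y)

dY/dX = 1/(2·√X)
At X = 38: dY/dX = √38/76, Y = √38

Elasticity = (√38/76) · (38 / (√38)) = 1/2

Interpretation: for a small percentage change in X, the percentage change in Y is approximately 0.50 times as large.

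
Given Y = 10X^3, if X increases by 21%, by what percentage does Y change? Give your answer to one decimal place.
77.2%

For Y = 10X^3:
If X → X(1 + 0.21)
Then Y → Y · (1 + 0.21)^3
     ≈ Y · 1.7716

Percentage change = ((1 + 0.21)^3 − 1) × 100% ≈ 77.2%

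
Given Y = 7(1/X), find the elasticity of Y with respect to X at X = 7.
Elasticity = -1

Elasticity = (dY/dX) · (X/Y)

dY/dX = -7/X²
At X = 7: dY/dX = -1/7, Y = 1

Elasticity = (-1/7) · (7 / 1) = -1

Interpretation: for a small percentage change in X, the percentage change in Y is approximately -1.00 times as large.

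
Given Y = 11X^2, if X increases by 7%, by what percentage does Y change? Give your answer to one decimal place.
14.5%

For Y = 11X^2:
If X → X(1 + 0.07)
Then Y → Y · (1 + 0.07)^2
     = Y · 1.1449

Percentage change = ((1 + 0.07)^2 − 1) × 100% ≈ 14.5%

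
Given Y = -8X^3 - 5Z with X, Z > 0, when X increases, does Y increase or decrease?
Y decreases

Taking the partial derivative:
∂Y/∂X = -24X^2

∂Y/∂X = -24X^2 < 0 (assuming positive values)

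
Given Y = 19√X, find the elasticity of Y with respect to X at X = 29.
Elasticity = 1/2

Elasticity = (dY/dX) · (X/Y)

dY/dX = 19/(2·√X)
At X = 29: dY/dX = 19·√29/58, Y = 19·√29

Elasticity = (19·√29/58) · (29 / (19·√29)) = 1/2

Interpretation: for a small percentage change in X, the percentage change in Y is approximately 0.50 times as large.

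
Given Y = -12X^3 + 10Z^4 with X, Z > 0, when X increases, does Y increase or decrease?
Y decreases

Taking the partial derivative:
∂Y/∂X = -36X^2

∂Y/∂X = -36X^2 < 0 (assuming positive values)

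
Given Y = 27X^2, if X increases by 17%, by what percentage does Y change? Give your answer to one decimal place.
36.9%

For Y = 27X^2:
If X → X(1 + 0.17)
Then Y → Y · (1 + 0.17)^2
     = Y · 1.3689

Percentage change = ((1 + 0.17)^2 − 1) × 100% ≈ 36.9%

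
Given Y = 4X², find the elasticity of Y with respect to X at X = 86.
Elasticity = 2

Elasticity = (dY/dX) · (X/Y)

dY/dX = 8·X
At X = 86: dY/dX = 688, Y = 29584

Elasticity = 688 · (86 / 29584) = 2

Interpretation: for a small percentage change in X, the percentage change in Y is approximately 2.00 times as large.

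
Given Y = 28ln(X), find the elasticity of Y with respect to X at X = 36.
Elasticity = 1/ln(36) ≈ 0.2791

Elasticity = (dY/dX) · (X/Y)

dY/dX = 28/X
At X = 36: dY/dX = 7/9, Y = 28·ln(36)

Elasticity = (7/9) · (36 / (28·ln(36))) = 1/ln(36) ≈ 0.2791

Interpretation: for a small percentage change in X, the percentage change in Y is approximately 0.28 times as large.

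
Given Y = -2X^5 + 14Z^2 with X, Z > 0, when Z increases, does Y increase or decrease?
Y increases

Taking the partial derivative:
∂Y/∂Z = 28Z

∂Y/∂Z = 28Z > 0 (assuming positive values)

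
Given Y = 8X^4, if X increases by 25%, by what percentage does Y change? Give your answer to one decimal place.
144.1%

For Y = 8X^4:
If X → X(1 + 0.25)
Then Y → Y · (1 + 0.25)^4
     ≈ Y · 2.4414

Percentage change = ((1 + 0.25)^4 − 1) × 100% ≈ 144.1%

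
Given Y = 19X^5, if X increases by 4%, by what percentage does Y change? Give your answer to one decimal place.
21.7%

For Y = 19X^5:
If X → X(1 + 0.04)
Then Y → Y · (1 + 0.04)^5
     ≈ Y · 1.2167

Percentage change = ((1 + 0.04)^5 − 1) × 100% ≈ 21.7%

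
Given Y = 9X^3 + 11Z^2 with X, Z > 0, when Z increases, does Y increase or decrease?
Y increases

Taking the partial derivative:
∂Y/∂Z = 22Z

∂Y/∂Z = 22Z > 0 (assuming positive values)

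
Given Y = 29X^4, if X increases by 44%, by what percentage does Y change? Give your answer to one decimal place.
330.0%

For Y = 29X^4:
If X → X(1 + 0.44)
Then Y → Y · (1 + 0.44)^4
     ≈ Y · 4.2998

Percentage change = ((1 + 0.44)^4 − 1) × 100% ≈ 330.0%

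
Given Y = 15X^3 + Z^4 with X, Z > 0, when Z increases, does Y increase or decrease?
Y increases

Taking the partial derivative:
∂Y/∂Z = 4Z^3

∂Y/∂Z = 4Z^3 > 0 (assuming positive values)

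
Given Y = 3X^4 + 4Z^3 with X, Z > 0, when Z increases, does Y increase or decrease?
Y increases

Taking the partial derivative:
∂Y/∂Z = 12Z^2

∂Y/∂Z = 12Z^2 > 0 (assuming positive values)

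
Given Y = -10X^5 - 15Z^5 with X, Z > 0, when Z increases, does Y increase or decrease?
Y decreases

Taking the partial derivative:
∂Y/∂Z = -75Z^4

∂Y/∂Z = -75Z^4 < 0 (assuming positive values)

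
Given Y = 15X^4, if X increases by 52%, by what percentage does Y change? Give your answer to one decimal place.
433.8%

For Y = 15X^4:
If X → X(1 + 0.52)
Then Y → Y · (1 + 0.52)^4
     ≈ Y · 5.3379

Percentage change = ((1 + 0.52)^4 − 1) × 100% ≈ 433.8%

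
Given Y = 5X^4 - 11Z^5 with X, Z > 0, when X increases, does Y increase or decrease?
Y increases

Taking the partial derivative:
∂Y/∂X = 20X^3

∂Y/∂X = 20X^3 > 0 (assuming positive values)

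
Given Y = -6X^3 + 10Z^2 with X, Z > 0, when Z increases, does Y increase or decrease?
Y increases

Taking the partial derivative:
∂Y/∂Z = 20Z

∂Y/∂Z = 20Z > 0 (assuming positive values)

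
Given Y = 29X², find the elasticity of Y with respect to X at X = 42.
Elasticity = 2

Elasticity = (dY/dX) · (X/Y)

dY/dX = 58·X
At X = 42: dY/dX = 2436, Y = 51156

Elasticity = 2436 · (42 / 51156) = 2

Interpretation: for a small percentage change in X, the percentage change in Y is approximately 2.00 times as large.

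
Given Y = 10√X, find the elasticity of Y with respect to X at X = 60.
Elasticity = 1/2

Elasticity = (dY/dX) · (X/Y)

dY/dX = 5/√X
At X = 60: dY/dX = √15/6, Y = 20·√15

Elasticity = (√15/6) · (60 / (20·√15)) = 1/2

Interpretation: for a small percentage change in X, the percentage change in Y is approximately 0.50 times as large.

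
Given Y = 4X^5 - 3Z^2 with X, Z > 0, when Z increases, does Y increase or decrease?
Y decreases

Taking the partial derivative:
∂Y/∂Z = -6Z

∂Y/∂Z = -6Z < 0 (assuming positive values)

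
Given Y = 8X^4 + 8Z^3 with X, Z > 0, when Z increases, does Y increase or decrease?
Y increases

Taking the partial derivative:
∂Y/∂Z = 24Z^2

∂Y/∂Z = 24Z^2 > 0 (assuming positive values)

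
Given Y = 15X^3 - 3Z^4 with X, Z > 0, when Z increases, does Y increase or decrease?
Y decreases

Taking the partial derivative:
∂Y/∂Z = -12Z^3

∂Y/∂Z = -12Z^3 < 0 (assuming positive values)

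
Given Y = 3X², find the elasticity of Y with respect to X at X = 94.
Elasticity = 2

Elasticity = (dY/dX) · (X/Y)

dY/dX = 6·X
At X = 94: dY/dX = 564, Y = 26508

Elasticity = 564 · (94 / 26508) = 2

Interpretation: for a small percentage change in X, the percentage change in Y is approximately 2.00 times as large.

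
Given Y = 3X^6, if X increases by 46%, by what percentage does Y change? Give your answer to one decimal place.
868.5%

For Y = 3X^6:
If X → X(1 + 0.46)
Then Y → Y · (1 + 0.46)^6
     ≈ Y · 9.6854

Percentage change = ((1 + 0.46)^6 − 1) × 100% ≈ 868.5%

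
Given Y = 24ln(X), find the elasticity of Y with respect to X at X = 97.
Elasticity = 1/ln(97) ≈ 0.2186

Elasticity = (dY/dX) · (X/Y)

dY/dX = 24/X
At X = 97: dY/dX = 24/97, Y = 24·ln(97)

Elasticity = (24/97) · (97 / (24·ln(97))) = 1/ln(97) ≈ 0.2186

Interpretation: for a small percentage change in X, the percentage change in Y is approximately 0.22 times as large.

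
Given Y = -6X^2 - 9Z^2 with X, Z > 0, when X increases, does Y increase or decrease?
Y decreases

Taking the partial derivative:
∂Y/∂X = -12X

∂Y/∂X = -12X < 0 (assuming positive values)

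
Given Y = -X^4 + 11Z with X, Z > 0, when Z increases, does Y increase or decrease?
Y increases

Taking the partial derivative:
∂Y/∂Z = 11

∂Y/∂Z = 11 > 0 (assuming positive values)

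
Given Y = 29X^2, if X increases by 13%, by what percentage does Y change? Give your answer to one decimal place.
27.7%

For Y = 29X^2:
If X → X(1 + 0.13)
Then Y → Y · (1 + 0.13)^2
     = Y · 1.2769

Percentage change = ((1 + 0.13)^2 − 1) × 100% ≈ 27.7%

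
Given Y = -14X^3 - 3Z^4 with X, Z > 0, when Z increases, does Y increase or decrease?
Y decreases

Taking the partial derivative:
∂Y/∂Z = -12Z^3

∂Y/∂Z = -12Z^3 < 0 (assuming positive values)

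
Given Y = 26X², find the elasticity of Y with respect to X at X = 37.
Elasticity = 2

Elasticity = (dY/dX) · (X/Y)

dY/dX = 52·X
At X = 37: dY/dX = 1924, Y = 35594

Elasticity = 1924 · (37 / 35594) = 2

Interpretation: for a small percentage change in X, the percentage change in Y is approximately 2.00 times as large.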